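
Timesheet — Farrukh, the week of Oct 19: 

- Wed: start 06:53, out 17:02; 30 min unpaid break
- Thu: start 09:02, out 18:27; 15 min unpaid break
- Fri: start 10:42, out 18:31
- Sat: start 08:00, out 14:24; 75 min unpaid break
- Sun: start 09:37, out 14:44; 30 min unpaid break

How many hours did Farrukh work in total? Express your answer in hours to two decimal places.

36.40 hours

Wed: 06:53–17:02 = 10 h 9 min; less 30 min break → 9 h 39 min
Thu: 09:02–18:27 = 9 h 25 min; less 15 min break → 9 h 10 min
Fri: 10:42–18:31 = 7 h 49 min
Sat: 08:00–14:24 = 6 h 24 min; less 75 min break → 5 h 9 min
Sun: 09:37–14:44 = 5 h 7 min; less 30 min break → 4 h 37 min
Total: 9 h 39 min + 9 h 10 min + 7 h 49 min + 5 h 9 min + 4 h 37 min = 36 h 24 min.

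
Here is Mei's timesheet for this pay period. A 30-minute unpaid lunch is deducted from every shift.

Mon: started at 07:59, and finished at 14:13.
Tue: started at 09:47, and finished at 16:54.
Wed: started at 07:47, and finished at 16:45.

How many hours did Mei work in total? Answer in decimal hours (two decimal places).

20.82 hours

Mon: 07:59–14:13 = 6 h 14 min; less 30 min break → 5 h 44 min
Tue: 09:47–16:54 = 7 h 7 min; less 30 min break → 6 h 37 min
Wed: 07:47–16:45 = 8 h 58 min; less 30 min break → 8 h 28 min
Total: 5 h 44 min + 6 h 37 min + 8 h 28 min = 20 h 49 min.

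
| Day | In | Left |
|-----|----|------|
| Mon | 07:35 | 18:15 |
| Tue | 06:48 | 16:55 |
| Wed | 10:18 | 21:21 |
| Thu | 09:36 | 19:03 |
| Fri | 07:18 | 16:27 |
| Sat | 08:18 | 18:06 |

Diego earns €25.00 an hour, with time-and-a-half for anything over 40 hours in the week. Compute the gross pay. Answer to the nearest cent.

Mon: 07:35–18:15 = 10 h 40 min
Tue: 06:48–16:55 = 10 h 7 min
Wed: 10:18–21:21 = 11 h 3 min
Thu: 09:36–19:03 = 9 h 27 min
Fri: 07:18–16:27 = 9 h 9 min
Sat: 08:18–18:06 = 9 h 48 min
Total worked: 60 h 14 min = 3614 min.
Regular 40 h 0 min = 2400 min at €25.00/h; overtime 20 h 14 min = 1214 min at €37.50/h.
Pay = (2400 × €25.00 + 1214 × €37.50) ÷ 60 = €1758.75.

€1758.75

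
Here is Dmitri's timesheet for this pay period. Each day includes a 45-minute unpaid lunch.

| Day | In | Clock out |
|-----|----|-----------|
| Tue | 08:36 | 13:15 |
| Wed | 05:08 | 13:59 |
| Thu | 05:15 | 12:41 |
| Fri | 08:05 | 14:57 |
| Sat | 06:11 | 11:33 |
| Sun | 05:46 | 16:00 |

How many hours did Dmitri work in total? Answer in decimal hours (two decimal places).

Tue: 08:36–13:15 = 4 h 39 min; less 45 min break → 3 h 54 min
Wed: 05:08–13:59 = 8 h 51 min; less 45 min break → 8 h 6 min
Thu: 05:15–12:41 = 7 h 26 min; less 45 min break → 6 h 41 min
Fri: 08:05–14:57 = 6 h 52 min; less 45 min break → 6 h 7 min
Sat: 06:11–11:33 = 5 h 22 min; less 45 min break → 4 h 37 min
Sun: 05:46–16:00 = 10 h 14 min; less 45 min break → 9 h 29 min
Total: 3 h 54 min + 8 h 6 min + 6 h 41 min + 6 h 7 min + 4 h 37 min + 9 h 29 min = 38 h 54 min.

38.90 hours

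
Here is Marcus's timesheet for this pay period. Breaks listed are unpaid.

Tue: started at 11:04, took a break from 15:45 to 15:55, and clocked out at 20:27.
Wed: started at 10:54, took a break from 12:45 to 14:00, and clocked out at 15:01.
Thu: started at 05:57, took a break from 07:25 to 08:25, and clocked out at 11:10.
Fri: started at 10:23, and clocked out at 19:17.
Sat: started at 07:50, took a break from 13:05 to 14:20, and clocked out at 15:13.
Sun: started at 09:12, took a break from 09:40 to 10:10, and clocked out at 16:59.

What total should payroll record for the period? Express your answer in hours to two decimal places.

38.62 hours

Tue: 11:04–20:27 = 9 h 23 min; less 10 min break → 9 h 13 min
Wed: 10:54–15:01 = 4 h 7 min; less 75 min break → 2 h 52 min
Thu: 05:57–11:10 = 5 h 13 min; less 60 min break → 4 h 13 min
Fri: 10:23–19:17 = 8 h 54 min
Sat: 07:50–15:13 = 7 h 23 min; less 75 min break → 6 h 8 min
Sun: 09:12–16:59 = 7 h 47 min; less 30 min break → 7 h 17 min
Total: 9 h 13 min + 2 h 52 min + 4 h 13 min + 8 h 54 min + 6 h 8 min + 7 h 17 min = 38 h 37 min.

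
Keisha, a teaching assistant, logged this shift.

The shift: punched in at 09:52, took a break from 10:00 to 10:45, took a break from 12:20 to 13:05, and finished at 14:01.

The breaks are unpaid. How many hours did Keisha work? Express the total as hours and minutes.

The shift: 09:52–14:01 = 4 h 9 min; less 90 min break → 2 h 39 min

2 h 39 min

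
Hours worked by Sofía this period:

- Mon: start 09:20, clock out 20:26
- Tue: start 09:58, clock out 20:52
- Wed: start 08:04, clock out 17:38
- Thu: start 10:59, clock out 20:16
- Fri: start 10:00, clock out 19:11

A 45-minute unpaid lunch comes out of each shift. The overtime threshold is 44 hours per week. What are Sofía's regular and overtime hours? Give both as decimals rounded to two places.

Mon: 09:20–20:26 = 11 h 6 min; less 45 min break → 10 h 21 min
Tue: 09:58–20:52 = 10 h 54 min; less 45 min break → 10 h 9 min
Wed: 08:04–17:38 = 9 h 34 min; less 45 min break → 8 h 49 min
Thu: 10:59–20:16 = 9 h 17 min; less 45 min break → 8 h 32 min
Fri: 10:00–19:11 = 9 h 11 min; less 45 min break → 8 h 26 min
Total worked: 46 h 17 min = 46.28 h.
Threshold 44 h → overtime 2 h 17 min, regular 44 h 0 min.

Regular 44.00 hours, overtime 2.28 hours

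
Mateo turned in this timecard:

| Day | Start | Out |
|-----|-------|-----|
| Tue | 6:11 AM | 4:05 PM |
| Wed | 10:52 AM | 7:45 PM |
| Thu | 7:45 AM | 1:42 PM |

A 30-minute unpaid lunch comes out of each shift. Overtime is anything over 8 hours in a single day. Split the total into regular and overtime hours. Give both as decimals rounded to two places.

Regular 21.45 hours, overtime 1.78 hours

Tue: 6:11 AM–4:05 PM = 9 h 54 min; less 30 min break → 9 h 24 min
Wed: 10:52 AM–7:45 PM = 8 h 53 min; less 30 min break → 8 h 23 min
Thu: 7:45 AM–1:42 PM = 5 h 57 min; less 30 min break → 5 h 27 min
Tue reg 8 h 0 min / OT 1 h 24 min; Wed reg 8 h 0 min / OT 0 h 23 min; Thu reg 5 h 27 min / OT 0 h 0 min.
Totals: regular 21 h 27 min, overtime 1 h 47 min.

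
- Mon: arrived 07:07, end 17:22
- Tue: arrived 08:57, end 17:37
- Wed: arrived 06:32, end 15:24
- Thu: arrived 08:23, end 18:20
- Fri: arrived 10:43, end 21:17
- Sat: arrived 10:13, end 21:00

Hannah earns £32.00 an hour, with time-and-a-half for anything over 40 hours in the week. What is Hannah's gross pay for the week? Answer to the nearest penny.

£2196.00

Mon: 07:07–17:22 = 10 h 15 min
Tue: 08:57–17:37 = 8 h 40 min
Wed: 06:32–15:24 = 8 h 52 min
Thu: 08:23–18:20 = 9 h 57 min
Fri: 10:43–21:17 = 10 h 34 min
Sat: 10:13–21:00 = 10 h 47 min
Total worked: 59 h 5 min = 3545 min.
Regular 40 h 0 min = 2400 min at £32.00/h; overtime 19 h 5 min = 1145 min at £48.00/h.
Pay = (2400 × £32.00 + 1145 × £48.00) ÷ 60 = £2196.00.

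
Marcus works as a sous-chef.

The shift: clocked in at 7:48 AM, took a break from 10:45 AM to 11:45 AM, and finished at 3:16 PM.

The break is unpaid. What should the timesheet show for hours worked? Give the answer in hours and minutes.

The shift: 7:48 AM–3:16 PM = 7 h 28 min; less 60 min break → 6 h 28 min

6 h 28 min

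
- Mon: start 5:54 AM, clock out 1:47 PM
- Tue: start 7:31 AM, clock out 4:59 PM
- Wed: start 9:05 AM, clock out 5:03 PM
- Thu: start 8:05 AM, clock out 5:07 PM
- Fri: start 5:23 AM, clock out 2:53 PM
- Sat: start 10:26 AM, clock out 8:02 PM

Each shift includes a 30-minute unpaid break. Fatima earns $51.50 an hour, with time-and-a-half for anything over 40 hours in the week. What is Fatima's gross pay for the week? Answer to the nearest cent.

Mon: 5:54 AM–1:47 PM = 7 h 53 min; less 30 min break → 7 h 23 min
Tue: 7:31 AM–4:59 PM = 9 h 28 min; less 30 min break → 8 h 58 min
Wed: 9:05 AM–5:03 PM = 7 h 58 min; less 30 min break → 7 h 28 min
Thu: 8:05 AM–5:07 PM = 9 h 2 min; less 30 min break → 8 h 32 min
Fri: 5:23 AM–2:53 PM = 9 h 30 min; less 30 min break → 9 h 0 min
Sat: 10:26 AM–8:02 PM = 9 h 36 min; less 30 min break → 9 h 6 min
Total worked: 50 h 27 min = 3027 min.
Regular 40 h 0 min = 2400 min at $51.50/h; overtime 10 h 27 min = 627 min at $77.25/h.
Pay = (2400 × $51.50 + 627 × $77.25) ÷ 60 = $2867.26.

$2867.26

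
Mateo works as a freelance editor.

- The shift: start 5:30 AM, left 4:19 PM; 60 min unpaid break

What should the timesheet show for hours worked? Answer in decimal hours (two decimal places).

The shift: 5:30 AM–4:19 PM = 10 h 49 min; less 60 min break → 9 h 49 min

9.82 hours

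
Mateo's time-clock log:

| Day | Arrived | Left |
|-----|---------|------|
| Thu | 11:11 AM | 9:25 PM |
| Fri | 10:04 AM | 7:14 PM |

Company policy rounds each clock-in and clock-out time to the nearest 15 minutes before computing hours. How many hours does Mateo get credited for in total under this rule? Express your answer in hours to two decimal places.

19.50 hours

Thu: in 11:11 AM→11:15 AM, out 9:25 PM→9:30 PM; 10 h 15 min
Fri: in 10:04 AM→10:00 AM, out 7:14 PM→7:15 PM; 9 h 15 min
Total credited: 19 h 30 min.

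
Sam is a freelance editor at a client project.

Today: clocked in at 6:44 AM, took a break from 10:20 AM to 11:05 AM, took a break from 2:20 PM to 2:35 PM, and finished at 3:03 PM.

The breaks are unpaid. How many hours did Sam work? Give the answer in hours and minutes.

Today: 6:44 AM–3:03 PM = 8 h 19 min; less 60 min break → 7 h 19 min

7 h 19 min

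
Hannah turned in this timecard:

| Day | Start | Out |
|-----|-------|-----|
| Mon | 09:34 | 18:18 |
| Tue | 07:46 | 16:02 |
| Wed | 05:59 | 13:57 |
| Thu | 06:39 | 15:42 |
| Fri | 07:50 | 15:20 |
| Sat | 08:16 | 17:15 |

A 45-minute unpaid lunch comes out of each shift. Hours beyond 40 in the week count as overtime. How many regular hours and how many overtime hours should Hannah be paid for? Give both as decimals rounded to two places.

Mon: 09:34–18:18 = 8 h 44 min; less 45 min break → 7 h 59 min
Tue: 07:46–16:02 = 8 h 16 min; less 45 min break → 7 h 31 min
Wed: 05:59–13:57 = 7 h 58 min; less 45 min break → 7 h 13 min
Thu: 06:39–15:42 = 9 h 3 min; less 45 min break → 8 h 18 min
Fri: 07:50–15:20 = 7 h 30 min; less 45 min break → 6 h 45 min
Sat: 08:16–17:15 = 8 h 59 min; less 45 min break → 8 h 14 min
Total worked: 46 h 0 min = 46.00 h.
Threshold 40 h → overtime 6 h 0 min, regular 40 h 0 min.

Regular 40.00 hours, overtime 6.00 hours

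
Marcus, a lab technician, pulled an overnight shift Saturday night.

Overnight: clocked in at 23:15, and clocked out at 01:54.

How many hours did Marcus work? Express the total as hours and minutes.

Overnight: 23:15 → midnight = 0 h 45 min; midnight → 01:54 = 1 h 54 min; span 2 h 39 min

2 h 39 min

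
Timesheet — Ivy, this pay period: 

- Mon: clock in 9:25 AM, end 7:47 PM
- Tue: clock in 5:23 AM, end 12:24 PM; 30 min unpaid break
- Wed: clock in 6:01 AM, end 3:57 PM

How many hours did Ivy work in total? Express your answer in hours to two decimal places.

26.82 hours

Mon: 9:25 AM–7:47 PM = 10 h 22 min
Tue: 5:23 AM–12:24 PM = 7 h 1 min; less 30 min break → 6 h 31 min
Wed: 6:01 AM–3:57 PM = 9 h 56 min
Total: 10 h 22 min + 6 h 31 min + 9 h 56 min = 26 h 49 min.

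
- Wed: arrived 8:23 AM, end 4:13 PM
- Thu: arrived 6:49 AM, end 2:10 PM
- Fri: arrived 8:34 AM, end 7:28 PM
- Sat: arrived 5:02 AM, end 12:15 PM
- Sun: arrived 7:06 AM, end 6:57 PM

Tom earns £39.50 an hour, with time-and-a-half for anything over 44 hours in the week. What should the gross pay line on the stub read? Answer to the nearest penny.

Wed: 8:23 AM–4:13 PM = 7 h 50 min
Thu: 6:49 AM–2:10 PM = 7 h 21 min
Fri: 8:34 AM–7:28 PM = 10 h 54 min
Sat: 5:02 AM–12:15 PM = 7 h 13 min
Sun: 7:06 AM–6:57 PM = 11 h 51 min
Total worked: 45 h 9 min = 2709 min.
Regular 44 h 0 min = 2640 min at £39.50/h; overtime 1 h 9 min = 69 min at £59.25/h.
Pay = (2640 × £39.50 + 69 × £59.25) ÷ 60 = £1806.14.

£1806.14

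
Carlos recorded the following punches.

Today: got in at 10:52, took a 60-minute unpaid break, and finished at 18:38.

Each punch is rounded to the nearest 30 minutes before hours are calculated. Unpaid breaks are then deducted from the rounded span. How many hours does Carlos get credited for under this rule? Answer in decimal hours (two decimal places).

6.50 hours

Today: in 10:52→11:00, out 18:38→18:30; 7 h 30 min − 60 min = 6 h 30 min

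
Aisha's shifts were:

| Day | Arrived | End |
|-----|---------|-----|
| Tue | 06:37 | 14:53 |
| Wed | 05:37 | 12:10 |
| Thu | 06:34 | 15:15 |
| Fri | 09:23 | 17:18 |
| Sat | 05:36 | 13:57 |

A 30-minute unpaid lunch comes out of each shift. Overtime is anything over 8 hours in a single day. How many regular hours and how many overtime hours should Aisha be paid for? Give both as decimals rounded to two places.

Tue: 06:37–14:53 = 8 h 16 min; less 30 min break → 7 h 46 min
Wed: 05:37–12:10 = 6 h 33 min; less 30 min break → 6 h 3 min
Thu: 06:34–15:15 = 8 h 41 min; less 30 min break → 8 h 11 min
Fri: 09:23–17:18 = 7 h 55 min; less 30 min break → 7 h 25 min
Sat: 05:36–13:57 = 8 h 21 min; less 30 min break → 7 h 51 min
Tue reg 7 h 46 min / OT 0 h 0 min; Wed reg 6 h 3 min / OT 0 h 0 min; Thu reg 8 h 0 min / OT 0 h 11 min; Fri reg 7 h 25 min / OT 0 h 0 min; Sat reg 7 h 51 min / OT 0 h 0 min.
Totals: regular 37 h 5 min, overtime 0 h 11 min.

Regular 37.08 hours, overtime 0.18 hours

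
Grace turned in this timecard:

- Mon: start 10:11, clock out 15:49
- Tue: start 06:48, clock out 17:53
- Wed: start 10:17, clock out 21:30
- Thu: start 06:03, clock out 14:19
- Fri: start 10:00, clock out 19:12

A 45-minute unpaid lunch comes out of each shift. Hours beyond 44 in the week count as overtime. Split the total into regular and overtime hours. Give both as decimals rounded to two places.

Mon: 10:11–15:49 = 5 h 38 min; less 45 min break → 4 h 53 min
Tue: 06:48–17:53 = 11 h 5 min; less 45 min break → 10 h 20 min
Wed: 10:17–21:30 = 11 h 13 min; less 45 min break → 10 h 28 min
Thu: 06:03–14:19 = 8 h 16 min; less 45 min break → 7 h 31 min
Fri: 10:00–19:12 = 9 h 12 min; less 45 min break → 8 h 27 min
Total worked: 41 h 39 min = 41.65 h.
Threshold 44 h → overtime 0 h 0 min, regular 41 h 39 min.

Regular 41.65 hours, overtime 0.00 hours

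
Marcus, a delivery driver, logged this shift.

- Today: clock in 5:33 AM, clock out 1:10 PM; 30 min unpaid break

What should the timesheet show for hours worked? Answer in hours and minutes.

Today: 5:33 AM–1:10 PM = 7 h 37 min; less 30 min break → 7 h 7 min

7 h 7 min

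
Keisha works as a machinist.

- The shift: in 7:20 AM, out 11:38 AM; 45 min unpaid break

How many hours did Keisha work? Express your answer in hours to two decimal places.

The shift: 7:20 AM–11:38 AM = 4 h 18 min; less 45 min break → 3 h 33 min

3.55 hours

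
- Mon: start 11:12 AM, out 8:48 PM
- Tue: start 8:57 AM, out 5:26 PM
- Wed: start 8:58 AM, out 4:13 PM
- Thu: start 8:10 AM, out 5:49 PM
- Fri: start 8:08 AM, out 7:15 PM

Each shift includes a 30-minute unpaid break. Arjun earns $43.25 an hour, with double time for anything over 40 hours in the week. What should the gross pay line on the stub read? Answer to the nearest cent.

Mon: 11:12 AM–8:48 PM = 9 h 36 min; less 30 min break → 9 h 6 min
Tue: 8:57 AM–5:26 PM = 8 h 29 min; less 30 min break → 7 h 59 min
Wed: 8:58 AM–4:13 PM = 7 h 15 min; less 30 min break → 6 h 45 min
Thu: 8:10 AM–5:49 PM = 9 h 39 min; less 30 min break → 9 h 9 min
Fri: 8:08 AM–7:15 PM = 11 h 7 min; less 30 min break → 10 h 37 min
Total worked: 43 h 36 min = 2616 min.
Regular 40 h 0 min = 2400 min at $43.25/h; overtime 3 h 36 min = 216 min at $86.50/h.
Pay = (2400 × $43.25 + 216 × $86.50) ÷ 60 = $2041.40.

$2041.40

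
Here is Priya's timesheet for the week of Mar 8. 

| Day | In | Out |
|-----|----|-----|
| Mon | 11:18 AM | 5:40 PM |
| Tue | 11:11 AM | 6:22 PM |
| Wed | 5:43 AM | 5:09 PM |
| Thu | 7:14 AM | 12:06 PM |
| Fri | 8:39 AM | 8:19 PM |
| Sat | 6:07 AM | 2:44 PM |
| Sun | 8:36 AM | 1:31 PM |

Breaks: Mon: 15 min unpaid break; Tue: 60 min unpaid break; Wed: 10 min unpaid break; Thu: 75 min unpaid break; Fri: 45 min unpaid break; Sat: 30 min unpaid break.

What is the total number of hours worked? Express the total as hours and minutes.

51 h 8 min

Mon: 11:18 AM–5:40 PM = 6 h 22 min; less 15 min break → 6 h 7 min
Tue: 11:11 AM–6:22 PM = 7 h 11 min; less 60 min break → 6 h 11 min
Wed: 5:43 AM–5:09 PM = 11 h 26 min; less 10 min break → 11 h 16 min
Thu: 7:14 AM–12:06 PM = 4 h 52 min; less 75 min break → 3 h 37 min
Fri: 8:39 AM–8:19 PM = 11 h 40 min; less 45 min break → 10 h 55 min
Sat: 6:07 AM–2:44 PM = 8 h 37 min; less 30 min break → 8 h 7 min
Sun: 8:36 AM–1:31 PM = 4 h 55 min
Total: 6 h 7 min + 6 h 11 min + 11 h 16 min + 3 h 37 min + 10 h 55 min + 8 h 7 min + 4 h 55 min = 51 h 8 min.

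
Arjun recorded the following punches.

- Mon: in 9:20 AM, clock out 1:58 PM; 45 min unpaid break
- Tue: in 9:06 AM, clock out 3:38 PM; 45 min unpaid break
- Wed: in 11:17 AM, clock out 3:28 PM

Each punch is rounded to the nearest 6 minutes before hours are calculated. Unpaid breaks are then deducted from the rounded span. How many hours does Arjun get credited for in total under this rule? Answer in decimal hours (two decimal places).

Mon: in 9:20 AM→9:18 AM, out 1:58 PM→2:00 PM; 4 h 42 min − 45 min = 3 h 57 min
Tue: in 9:06 AM→9:06 AM, out 3:38 PM→3:36 PM; 6 h 30 min − 45 min = 5 h 45 min
Wed: in 11:17 AM→11:18 AM, out 3:28 PM→3:30 PM; 4 h 12 min
Total credited: 13 h 54 min.

13.90 hours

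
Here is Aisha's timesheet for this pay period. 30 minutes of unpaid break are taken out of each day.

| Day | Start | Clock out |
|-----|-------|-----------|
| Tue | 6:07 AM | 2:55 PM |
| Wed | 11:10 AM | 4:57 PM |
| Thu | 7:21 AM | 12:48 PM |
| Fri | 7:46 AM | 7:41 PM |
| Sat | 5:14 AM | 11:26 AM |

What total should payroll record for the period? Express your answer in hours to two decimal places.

Tue: 6:07 AM–2:55 PM = 8 h 48 min; less 30 min break → 8 h 18 min
Wed: 11:10 AM–4:57 PM = 5 h 47 min; less 30 min break → 5 h 17 min
Thu: 7:21 AM–12:48 PM = 5 h 27 min; less 30 min break → 4 h 57 min
Fri: 7:46 AM–7:41 PM = 11 h 55 min; less 30 min break → 11 h 25 min
Sat: 5:14 AM–11:26 AM = 6 h 12 min; less 30 min break → 5 h 42 min
Total: 8 h 18 min + 5 h 17 min + 4 h 57 min + 11 h 25 min + 5 h 42 min = 35 h 39 min.

35.65 hours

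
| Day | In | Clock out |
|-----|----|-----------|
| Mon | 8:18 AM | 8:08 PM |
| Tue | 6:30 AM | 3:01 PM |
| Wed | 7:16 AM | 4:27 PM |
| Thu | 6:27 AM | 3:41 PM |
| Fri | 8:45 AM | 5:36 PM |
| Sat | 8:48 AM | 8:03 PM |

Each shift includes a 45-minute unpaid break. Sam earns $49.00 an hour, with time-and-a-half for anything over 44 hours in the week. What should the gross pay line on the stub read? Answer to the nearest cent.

$2917.95

Mon: 8:18 AM–8:08 PM = 11 h 50 min; less 45 min break → 11 h 5 min
Tue: 6:30 AM–3:01 PM = 8 h 31 min; less 45 min break → 7 h 46 min
Wed: 7:16 AM–4:27 PM = 9 h 11 min; less 45 min break → 8 h 26 min
Thu: 6:27 AM–3:41 PM = 9 h 14 min; less 45 min break → 8 h 29 min
Fri: 8:45 AM–5:36 PM = 8 h 51 min; less 45 min break → 8 h 6 min
Sat: 8:48 AM–8:03 PM = 11 h 15 min; less 45 min break → 10 h 30 min
Total worked: 54 h 22 min = 3262 min.
Regular 44 h 0 min = 2640 min at $49.00/h; overtime 10 h 22 min = 622 min at $73.50/h.
Pay = (2640 × $49.00 + 622 × $73.50) ÷ 60 = $2917.95.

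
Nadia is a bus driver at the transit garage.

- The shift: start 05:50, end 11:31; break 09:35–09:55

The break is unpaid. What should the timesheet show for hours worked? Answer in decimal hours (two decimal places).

The shift: 05:50–11:31 = 5 h 41 min; less 20 min break → 5 h 21 min

5.35 hours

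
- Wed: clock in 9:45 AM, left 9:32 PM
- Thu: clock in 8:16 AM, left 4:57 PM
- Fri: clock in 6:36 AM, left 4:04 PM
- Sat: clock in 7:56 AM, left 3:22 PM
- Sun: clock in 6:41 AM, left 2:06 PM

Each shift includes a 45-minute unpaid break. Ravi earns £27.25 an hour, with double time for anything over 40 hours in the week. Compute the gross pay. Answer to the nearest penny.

£1146.32

Wed: 9:45 AM–9:32 PM = 11 h 47 min; less 45 min break → 11 h 2 min
Thu: 8:16 AM–4:57 PM = 8 h 41 min; less 45 min break → 7 h 56 min
Fri: 6:36 AM–4:04 PM = 9 h 28 min; less 45 min break → 8 h 43 min
Sat: 7:56 AM–3:22 PM = 7 h 26 min; less 45 min break → 6 h 41 min
Sun: 6:41 AM–2:06 PM = 7 h 25 min; less 45 min break → 6 h 40 min
Total worked: 41 h 2 min = 2462 min.
Regular 40 h 0 min = 2400 min at £27.25/h; overtime 1 h 2 min = 62 min at £54.50/h.
Pay = (2400 × £27.25 + 62 × £54.50) ÷ 60 = £1146.32.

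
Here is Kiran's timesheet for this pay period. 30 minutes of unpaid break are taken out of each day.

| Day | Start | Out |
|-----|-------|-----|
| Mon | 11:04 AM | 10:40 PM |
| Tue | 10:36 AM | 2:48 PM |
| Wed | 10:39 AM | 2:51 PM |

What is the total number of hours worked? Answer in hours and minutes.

18 h 30 min

Mon: 11:04 AM–10:40 PM = 11 h 36 min; less 30 min break → 11 h 6 min
Tue: 10:36 AM–2:48 PM = 4 h 12 min; less 30 min break → 3 h 42 min
Wed: 10:39 AM–2:51 PM = 4 h 12 min; less 30 min break → 3 h 42 min
Total: 11 h 6 min + 3 h 42 min + 3 h 42 min = 18 h 30 min.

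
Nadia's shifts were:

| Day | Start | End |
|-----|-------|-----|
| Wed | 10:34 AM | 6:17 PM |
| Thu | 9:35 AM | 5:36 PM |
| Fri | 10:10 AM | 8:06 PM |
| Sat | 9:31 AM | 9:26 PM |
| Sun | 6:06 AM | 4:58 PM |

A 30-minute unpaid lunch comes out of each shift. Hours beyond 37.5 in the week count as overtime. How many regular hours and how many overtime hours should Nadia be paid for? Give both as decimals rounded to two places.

Regular 37.50 hours, overtime 8.45 hours

Wed: 10:34 AM–6:17 PM = 7 h 43 min; less 30 min break → 7 h 13 min
Thu: 9:35 AM–5:36 PM = 8 h 1 min; less 30 min break → 7 h 31 min
Fri: 10:10 AM–8:06 PM = 9 h 56 min; less 30 min break → 9 h 26 min
Sat: 9:31 AM–9:26 PM = 11 h 55 min; less 30 min break → 11 h 25 min
Sun: 6:06 AM–4:58 PM = 10 h 52 min; less 30 min break → 10 h 22 min
Total worked: 45 h 57 min = 45.95 h.
Threshold 37.5 h → overtime 8 h 27 min, regular 37 h 30 min.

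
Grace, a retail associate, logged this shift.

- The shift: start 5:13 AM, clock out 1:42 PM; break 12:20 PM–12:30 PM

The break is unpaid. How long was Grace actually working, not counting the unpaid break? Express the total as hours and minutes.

The shift: 5:13 AM–1:42 PM = 8 h 29 min; less 10 min break → 8 h 19 min

8 h 19 min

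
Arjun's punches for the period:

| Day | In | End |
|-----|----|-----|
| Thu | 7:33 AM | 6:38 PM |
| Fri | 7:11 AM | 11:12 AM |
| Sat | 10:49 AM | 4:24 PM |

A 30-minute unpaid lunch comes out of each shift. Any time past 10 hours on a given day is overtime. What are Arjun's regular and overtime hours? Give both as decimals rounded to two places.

Thu: 7:33 AM–6:38 PM = 11 h 5 min; less 30 min break → 10 h 35 min
Fri: 7:11 AM–11:12 AM = 4 h 1 min; less 30 min break → 3 h 31 min
Sat: 10:49 AM–4:24 PM = 5 h 35 min; less 30 min break → 5 h 5 min
Thu reg 10 h 0 min / OT 0 h 35 min; Fri reg 3 h 31 min / OT 0 h 0 min; Sat reg 5 h 5 min / OT 0 h 0 min.
Totals: regular 18 h 36 min, overtime 0 h 35 min.

Regular 18.60 hours, overtime 0.58 hours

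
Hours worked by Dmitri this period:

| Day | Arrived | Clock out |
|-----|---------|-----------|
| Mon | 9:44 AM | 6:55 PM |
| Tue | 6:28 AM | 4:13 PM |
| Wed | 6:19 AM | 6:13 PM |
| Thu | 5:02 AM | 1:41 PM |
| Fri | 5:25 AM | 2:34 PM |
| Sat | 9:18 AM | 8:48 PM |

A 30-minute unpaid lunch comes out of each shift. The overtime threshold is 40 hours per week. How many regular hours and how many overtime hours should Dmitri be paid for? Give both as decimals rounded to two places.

Mon: 9:44 AM–6:55 PM = 9 h 11 min; less 30 min break → 8 h 41 min
Tue: 6:28 AM–4:13 PM = 9 h 45 min; less 30 min break → 9 h 15 min
Wed: 6:19 AM–6:13 PM = 11 h 54 min; less 30 min break → 11 h 24 min
Thu: 5:02 AM–1:41 PM = 8 h 39 min; less 30 min break → 8 h 9 min
Fri: 5:25 AM–2:34 PM = 9 h 9 min; less 30 min break → 8 h 39 min
Sat: 9:18 AM–8:48 PM = 11 h 30 min; less 30 min break → 11 h 0 min
Total worked: 57 h 8 min = 57.13 h.
Threshold 40 h → overtime 17 h 8 min, regular 40 h 0 min.

Regular 40.00 hours, overtime 17.13 hours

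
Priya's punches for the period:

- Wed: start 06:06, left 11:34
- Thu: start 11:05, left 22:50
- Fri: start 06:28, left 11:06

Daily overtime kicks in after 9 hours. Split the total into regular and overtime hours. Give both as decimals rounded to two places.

Regular 19.10 hours, overtime 2.75 hours

Wed: 06:06–11:34 = 5 h 28 min
Thu: 11:05–22:50 = 11 h 45 min
Fri: 06:28–11:06 = 4 h 38 min
Wed reg 5 h 28 min / OT 0 h 0 min; Thu reg 9 h 0 min / OT 2 h 45 min; Fri reg 4 h 38 min / OT 0 h 0 min.
Totals: regular 19 h 6 min, overtime 2 h 45 min.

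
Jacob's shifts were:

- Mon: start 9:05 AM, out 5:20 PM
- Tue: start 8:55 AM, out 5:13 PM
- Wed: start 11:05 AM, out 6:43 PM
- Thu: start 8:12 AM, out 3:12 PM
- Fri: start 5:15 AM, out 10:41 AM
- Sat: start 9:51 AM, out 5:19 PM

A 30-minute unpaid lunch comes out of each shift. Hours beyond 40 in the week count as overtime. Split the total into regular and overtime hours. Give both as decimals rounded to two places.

Regular 40.00 hours, overtime 1.08 hours

Mon: 9:05 AM–5:20 PM = 8 h 15 min; less 30 min break → 7 h 45 min
Tue: 8:55 AM–5:13 PM = 8 h 18 min; less 30 min break → 7 h 48 min
Wed: 11:05 AM–6:43 PM = 7 h 38 min; less 30 min break → 7 h 8 min
Thu: 8:12 AM–3:12 PM = 7 h 0 min; less 30 min break → 6 h 30 min
Fri: 5:15 AM–10:41 AM = 5 h 26 min; less 30 min break → 4 h 56 min
Sat: 9:51 AM–5:19 PM = 7 h 28 min; less 30 min break → 6 h 58 min
Total worked: 41 h 5 min = 41.08 h.
Threshold 40 h → overtime 1 h 5 min, regular 40 h 0 min.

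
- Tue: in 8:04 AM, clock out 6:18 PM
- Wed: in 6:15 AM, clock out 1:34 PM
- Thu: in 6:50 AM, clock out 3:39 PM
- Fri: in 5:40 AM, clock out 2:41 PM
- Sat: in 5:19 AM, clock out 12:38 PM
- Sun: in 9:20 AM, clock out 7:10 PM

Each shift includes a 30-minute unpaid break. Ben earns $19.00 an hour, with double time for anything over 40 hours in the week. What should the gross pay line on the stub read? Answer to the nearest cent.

$1122.27

Tue: 8:04 AM–6:18 PM = 10 h 14 min; less 30 min break → 9 h 44 min
Wed: 6:15 AM–1:34 PM = 7 h 19 min; less 30 min break → 6 h 49 min
Thu: 6:50 AM–3:39 PM = 8 h 49 min; less 30 min break → 8 h 19 min
Fri: 5:40 AM–2:41 PM = 9 h 1 min; less 30 min break → 8 h 31 min
Sat: 5:19 AM–12:38 PM = 7 h 19 min; less 30 min break → 6 h 49 min
Sun: 9:20 AM–7:10 PM = 9 h 50 min; less 30 min break → 9 h 20 min
Total worked: 49 h 32 min = 2972 min.
Regular 40 h 0 min = 2400 min at $19.00/h; overtime 9 h 32 min = 572 min at $38.00/h.
Pay = (2400 × $19.00 + 572 × $38.00) ÷ 60 = $1122.27.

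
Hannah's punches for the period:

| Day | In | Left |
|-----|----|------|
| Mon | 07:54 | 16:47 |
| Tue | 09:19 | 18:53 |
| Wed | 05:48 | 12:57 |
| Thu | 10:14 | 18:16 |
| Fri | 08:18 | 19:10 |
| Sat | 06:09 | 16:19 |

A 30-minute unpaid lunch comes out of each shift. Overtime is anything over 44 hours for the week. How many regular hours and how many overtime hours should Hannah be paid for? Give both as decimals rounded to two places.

Regular 44.00 hours, overtime 7.67 hours

Mon: 07:54–16:47 = 8 h 53 min; less 30 min break → 8 h 23 min
Tue: 09:19–18:53 = 9 h 34 min; less 30 min break → 9 h 4 min
Wed: 05:48–12:57 = 7 h 9 min; less 30 min break → 6 h 39 min
Thu: 10:14–18:16 = 8 h 2 min; less 30 min break → 7 h 32 min
Fri: 08:18–19:10 = 10 h 52 min; less 30 min break → 10 h 22 min
Sat: 06:09–16:19 = 10 h 10 min; less 30 min break → 9 h 40 min
Total worked: 51 h 40 min = 51.67 h.
Threshold 44 h → overtime 7 h 40 min, regular 44 h 0 min.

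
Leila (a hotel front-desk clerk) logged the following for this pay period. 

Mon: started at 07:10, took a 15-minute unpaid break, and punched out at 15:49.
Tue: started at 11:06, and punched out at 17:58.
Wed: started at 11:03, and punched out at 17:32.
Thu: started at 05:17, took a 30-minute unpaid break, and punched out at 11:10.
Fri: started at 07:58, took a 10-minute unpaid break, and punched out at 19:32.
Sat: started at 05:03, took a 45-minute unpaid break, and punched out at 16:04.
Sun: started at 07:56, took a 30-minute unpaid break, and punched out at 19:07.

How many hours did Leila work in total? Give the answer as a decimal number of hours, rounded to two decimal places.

Mon: 07:10–15:49 = 8 h 39 min; less 15 min break → 8 h 24 min
Tue: 11:06–17:58 = 6 h 52 min
Wed: 11:03–17:32 = 6 h 29 min
Thu: 05:17–11:10 = 5 h 53 min; less 30 min break → 5 h 23 min
Fri: 07:58–19:32 = 11 h 34 min; less 10 min break → 11 h 24 min
Sat: 05:03–16:04 = 11 h 1 min; less 45 min break → 10 h 16 min
Sun: 07:56–19:07 = 11 h 11 min; less 30 min break → 10 h 41 min
Total: 8 h 24 min + 6 h 52 min + 6 h 29 min + 5 h 23 min + 11 h 24 min + 10 h 16 min + 10 h 41 min = 59 h 29 min.

59.48 hours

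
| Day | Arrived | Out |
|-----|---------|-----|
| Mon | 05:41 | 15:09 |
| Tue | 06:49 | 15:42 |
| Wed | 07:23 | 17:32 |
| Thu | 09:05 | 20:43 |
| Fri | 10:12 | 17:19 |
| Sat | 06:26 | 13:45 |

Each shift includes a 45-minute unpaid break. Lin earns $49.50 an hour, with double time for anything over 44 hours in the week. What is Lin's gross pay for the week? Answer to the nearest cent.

Mon: 05:41–15:09 = 9 h 28 min; less 45 min break → 8 h 43 min
Tue: 06:49–15:42 = 8 h 53 min; less 45 min break → 8 h 8 min
Wed: 07:23–17:32 = 10 h 9 min; less 45 min break → 9 h 24 min
Thu: 09:05–20:43 = 11 h 38 min; less 45 min break → 10 h 53 min
Fri: 10:12–17:19 = 7 h 7 min; less 45 min break → 6 h 22 min
Sat: 06:26–13:45 = 7 h 19 min; less 45 min break → 6 h 34 min
Total worked: 50 h 4 min = 3004 min.
Regular 44 h 0 min = 2640 min at $49.50/h; overtime 6 h 4 min = 364 min at $99.00/h.
Pay = (2640 × $49.50 + 364 × $99.00) ÷ 60 = $2778.60.

$2778.60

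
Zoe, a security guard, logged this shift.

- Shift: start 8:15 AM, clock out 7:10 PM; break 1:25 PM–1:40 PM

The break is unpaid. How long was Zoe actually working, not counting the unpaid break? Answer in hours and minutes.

10 h 40 min

Shift: 8:15 AM–7:10 PM = 10 h 55 min; less 15 min break → 10 h 40 min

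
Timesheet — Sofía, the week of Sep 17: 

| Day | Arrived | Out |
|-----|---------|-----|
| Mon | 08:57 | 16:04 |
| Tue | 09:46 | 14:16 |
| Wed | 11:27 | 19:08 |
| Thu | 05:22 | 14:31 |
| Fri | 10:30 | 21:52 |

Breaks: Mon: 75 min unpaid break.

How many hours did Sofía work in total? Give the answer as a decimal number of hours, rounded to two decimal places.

Mon: 08:57–16:04 = 7 h 7 min; less 75 min break → 5 h 52 min
Tue: 09:46–14:16 = 4 h 30 min
Wed: 11:27–19:08 = 7 h 41 min
Thu: 05:22–14:31 = 9 h 9 min
Fri: 10:30–21:52 = 11 h 22 min
Total: 5 h 52 min + 4 h 30 min + 7 h 41 min + 9 h 9 min + 11 h 22 min = 38 h 34 min.

38.57 hours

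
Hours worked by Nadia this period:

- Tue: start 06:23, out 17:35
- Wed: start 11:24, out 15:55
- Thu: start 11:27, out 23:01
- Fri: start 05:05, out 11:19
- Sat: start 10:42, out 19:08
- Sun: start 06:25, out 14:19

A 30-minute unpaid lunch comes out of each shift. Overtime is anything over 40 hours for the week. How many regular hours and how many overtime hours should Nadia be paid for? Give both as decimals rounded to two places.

Regular 40.00 hours, overtime 6.85 hours

Tue: 06:23–17:35 = 11 h 12 min; less 30 min break → 10 h 42 min
Wed: 11:24–15:55 = 4 h 31 min; less 30 min break → 4 h 1 min
Thu: 11:27–23:01 = 11 h 34 min; less 30 min break → 11 h 4 min
Fri: 05:05–11:19 = 6 h 14 min; less 30 min break → 5 h 44 min
Sat: 10:42–19:08 = 8 h 26 min; less 30 min break → 7 h 56 min
Sun: 06:25–14:19 = 7 h 54 min; less 30 min break → 7 h 24 min
Total worked: 46 h 51 min = 46.85 h.
Threshold 40 h → overtime 6 h 51 min, regular 40 h 0 min.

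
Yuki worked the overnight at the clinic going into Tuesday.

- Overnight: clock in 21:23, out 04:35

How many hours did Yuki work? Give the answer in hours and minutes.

7 h 12 min

Overnight: 21:23 → midnight = 2 h 37 min; midnight → 04:35 = 4 h 35 min; span 7 h 12 min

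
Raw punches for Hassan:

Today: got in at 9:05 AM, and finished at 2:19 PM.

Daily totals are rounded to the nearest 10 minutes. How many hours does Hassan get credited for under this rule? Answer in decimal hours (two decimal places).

Today: 9:05 AM–2:19 PM = 5 h 14 min → rounds to 5 h 10 min

5.17 hours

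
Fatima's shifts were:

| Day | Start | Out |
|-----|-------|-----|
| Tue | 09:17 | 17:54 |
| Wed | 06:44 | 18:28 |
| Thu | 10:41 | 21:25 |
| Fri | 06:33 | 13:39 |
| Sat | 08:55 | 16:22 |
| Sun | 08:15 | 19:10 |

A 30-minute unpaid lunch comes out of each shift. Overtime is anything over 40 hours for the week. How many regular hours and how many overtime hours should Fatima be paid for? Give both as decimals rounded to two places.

Regular 40.00 hours, overtime 13.55 hours

Tue: 09:17–17:54 = 8 h 37 min; less 30 min break → 8 h 7 min
Wed: 06:44–18:28 = 11 h 44 min; less 30 min break → 11 h 14 min
Thu: 10:41–21:25 = 10 h 44 min; less 30 min break → 10 h 14 min
Fri: 06:33–13:39 = 7 h 6 min; less 30 min break → 6 h 36 min
Sat: 08:55–16:22 = 7 h 27 min; less 30 min break → 6 h 57 min
Sun: 08:15–19:10 = 10 h 55 min; less 30 min break → 10 h 25 min
Total worked: 53 h 33 min = 53.55 h.
Threshold 40 h → overtime 13 h 33 min, regular 40 h 0 min.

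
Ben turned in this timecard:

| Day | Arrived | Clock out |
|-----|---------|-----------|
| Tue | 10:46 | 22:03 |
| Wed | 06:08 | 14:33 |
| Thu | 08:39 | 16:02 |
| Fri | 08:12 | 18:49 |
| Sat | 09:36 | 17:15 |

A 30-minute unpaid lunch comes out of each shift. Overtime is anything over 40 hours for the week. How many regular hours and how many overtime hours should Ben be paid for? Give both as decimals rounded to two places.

Tue: 10:46–22:03 = 11 h 17 min; less 30 min break → 10 h 47 min
Wed: 06:08–14:33 = 8 h 25 min; less 30 min break → 7 h 55 min
Thu: 08:39–16:02 = 7 h 23 min; less 30 min break → 6 h 53 min
Fri: 08:12–18:49 = 10 h 37 min; less 30 min break → 10 h 7 min
Sat: 09:36–17:15 = 7 h 39 min; less 30 min break → 7 h 9 min
Total worked: 42 h 51 min = 42.85 h.
Threshold 40 h → overtime 2 h 51 min, regular 40 h 0 min.

Regular 40.00 hours, overtime 2.85 hours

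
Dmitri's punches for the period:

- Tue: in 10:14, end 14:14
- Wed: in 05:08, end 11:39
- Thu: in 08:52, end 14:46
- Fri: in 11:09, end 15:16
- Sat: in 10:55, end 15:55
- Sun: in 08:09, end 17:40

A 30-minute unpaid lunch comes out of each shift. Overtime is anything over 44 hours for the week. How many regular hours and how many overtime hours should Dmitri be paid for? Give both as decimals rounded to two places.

Tue: 10:14–14:14 = 4 h 0 min; less 30 min break → 3 h 30 min
Wed: 05:08–11:39 = 6 h 31 min; less 30 min break → 6 h 1 min
Thu: 08:52–14:46 = 5 h 54 min; less 30 min break → 5 h 24 min
Fri: 11:09–15:16 = 4 h 7 min; less 30 min break → 3 h 37 min
Sat: 10:55–15:55 = 5 h 0 min; less 30 min break → 4 h 30 min
Sun: 08:09–17:40 = 9 h 31 min; less 30 min break → 9 h 1 min
Total worked: 32 h 3 min = 32.05 h.
Threshold 44 h → overtime 0 h 0 min, regular 32 h 3 min.

Regular 32.05 hours, overtime 0.00 hours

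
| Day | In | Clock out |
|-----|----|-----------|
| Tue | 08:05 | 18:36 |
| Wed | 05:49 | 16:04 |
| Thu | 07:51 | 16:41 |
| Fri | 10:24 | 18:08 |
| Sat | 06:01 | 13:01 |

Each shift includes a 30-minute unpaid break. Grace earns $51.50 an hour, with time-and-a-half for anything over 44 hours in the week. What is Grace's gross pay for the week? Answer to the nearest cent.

$2154.42

Tue: 08:05–18:36 = 10 h 31 min; less 30 min break → 10 h 1 min
Wed: 05:49–16:04 = 10 h 15 min; less 30 min break → 9 h 45 min
Thu: 07:51–16:41 = 8 h 50 min; less 30 min break → 8 h 20 min
Fri: 10:24–18:08 = 7 h 44 min; less 30 min break → 7 h 14 min
Sat: 06:01–13:01 = 7 h 0 min; less 30 min break → 6 h 30 min
Total worked: 41 h 50 min = 2510 min.
Regular 41 h 50 min = 2510 min at $51.50/h; overtime 0 h 0 min = 0 min at $77.25/h.
Pay = (2510 × $51.50 + 0 × $77.25) ÷ 60 = $2154.42.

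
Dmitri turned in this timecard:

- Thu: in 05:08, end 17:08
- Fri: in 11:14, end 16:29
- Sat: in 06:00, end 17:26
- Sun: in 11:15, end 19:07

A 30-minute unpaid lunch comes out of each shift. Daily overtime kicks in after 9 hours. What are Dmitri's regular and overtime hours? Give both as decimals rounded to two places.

Thu: 05:08–17:08 = 12 h 0 min; less 30 min break → 11 h 30 min
Fri: 11:14–16:29 = 5 h 15 min; less 30 min break → 4 h 45 min
Sat: 06:00–17:26 = 11 h 26 min; less 30 min break → 10 h 56 min
Sun: 11:15–19:07 = 7 h 52 min; less 30 min break → 7 h 22 min
Thu reg 9 h 0 min / OT 2 h 30 min; Fri reg 4 h 45 min / OT 0 h 0 min; Sat reg 9 h 0 min / OT 1 h 56 min; Sun reg 7 h 22 min / OT 0 h 0 min.
Totals: regular 30 h 7 min, overtime 4 h 26 min.

Regular 30.12 hours, overtime 4.43 hours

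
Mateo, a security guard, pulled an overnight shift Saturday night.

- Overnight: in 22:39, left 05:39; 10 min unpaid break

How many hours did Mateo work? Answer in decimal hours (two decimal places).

6.83 hours

Overnight: 22:39 → midnight = 1 h 21 min; midnight → 05:39 = 5 h 39 min; span 7 h 0 min; less 10 min break → 6 h 50 min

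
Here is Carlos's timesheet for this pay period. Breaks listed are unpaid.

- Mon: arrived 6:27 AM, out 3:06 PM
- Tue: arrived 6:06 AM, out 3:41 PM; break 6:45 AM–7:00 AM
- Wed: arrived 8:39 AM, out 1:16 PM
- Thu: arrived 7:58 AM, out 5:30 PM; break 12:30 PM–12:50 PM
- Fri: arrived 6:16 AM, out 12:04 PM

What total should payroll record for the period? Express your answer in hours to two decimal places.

37.60 hours

Mon: 6:27 AM–3:06 PM = 8 h 39 min
Tue: 6:06 AM–3:41 PM = 9 h 35 min; less 15 min break → 9 h 20 min
Wed: 8:39 AM–1:16 PM = 4 h 37 min
Thu: 7:58 AM–5:30 PM = 9 h 32 min; less 20 min break → 9 h 12 min
Fri: 6:16 AM–12:04 PM = 5 h 48 min
Total: 8 h 39 min + 9 h 20 min + 4 h 37 min + 9 h 12 min + 5 h 48 min = 37 h 36 min.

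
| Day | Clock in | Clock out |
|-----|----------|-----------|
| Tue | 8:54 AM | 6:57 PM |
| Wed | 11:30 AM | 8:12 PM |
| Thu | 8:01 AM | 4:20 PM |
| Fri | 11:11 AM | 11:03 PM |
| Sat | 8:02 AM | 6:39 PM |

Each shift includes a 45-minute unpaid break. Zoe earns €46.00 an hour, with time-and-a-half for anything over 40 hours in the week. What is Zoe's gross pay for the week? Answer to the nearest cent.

Tue: 8:54 AM–6:57 PM = 10 h 3 min; less 45 min break → 9 h 18 min
Wed: 11:30 AM–8:12 PM = 8 h 42 min; less 45 min break → 7 h 57 min
Thu: 8:01 AM–4:20 PM = 8 h 19 min; less 45 min break → 7 h 34 min
Fri: 11:11 AM–11:03 PM = 11 h 52 min; less 45 min break → 11 h 7 min
Sat: 8:02 AM–6:39 PM = 10 h 37 min; less 45 min break → 9 h 52 min
Total worked: 45 h 48 min = 2748 min.
Regular 40 h 0 min = 2400 min at €46.00/h; overtime 5 h 48 min = 348 min at €69.00/h.
Pay = (2400 × €46.00 + 348 × €69.00) ÷ 60 = €2240.20.

€2240.20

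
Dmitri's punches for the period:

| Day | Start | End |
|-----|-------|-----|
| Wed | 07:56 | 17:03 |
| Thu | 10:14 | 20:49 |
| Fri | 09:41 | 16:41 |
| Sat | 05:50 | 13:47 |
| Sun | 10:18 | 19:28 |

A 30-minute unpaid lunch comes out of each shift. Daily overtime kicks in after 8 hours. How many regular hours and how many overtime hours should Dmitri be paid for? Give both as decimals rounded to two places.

Wed: 07:56–17:03 = 9 h 7 min; less 30 min break → 8 h 37 min
Thu: 10:14–20:49 = 10 h 35 min; less 30 min break → 10 h 5 min
Fri: 09:41–16:41 = 7 h 0 min; less 30 min break → 6 h 30 min
Sat: 05:50–13:47 = 7 h 57 min; less 30 min break → 7 h 27 min
Sun: 10:18–19:28 = 9 h 10 min; less 30 min break → 8 h 40 min
Wed reg 8 h 0 min / OT 0 h 37 min; Thu reg 8 h 0 min / OT 2 h 5 min; Fri reg 6 h 30 min / OT 0 h 0 min; Sat reg 7 h 27 min / OT 0 h 0 min; Sun reg 8 h 0 min / OT 0 h 40 min.
Totals: regular 37 h 57 min, overtime 3 h 22 min.

Regular 37.95 hours, overtime 3.37 hours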